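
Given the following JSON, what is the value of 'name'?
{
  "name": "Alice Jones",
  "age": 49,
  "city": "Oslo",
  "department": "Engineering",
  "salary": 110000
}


Looking up field 'name'
Value: Alice Jones

Alice Jones


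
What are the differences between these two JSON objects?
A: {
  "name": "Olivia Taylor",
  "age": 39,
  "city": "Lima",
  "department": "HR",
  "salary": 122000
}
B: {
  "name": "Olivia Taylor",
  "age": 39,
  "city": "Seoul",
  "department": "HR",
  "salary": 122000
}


Comparing each field (in key order):
  name: same
  age: same
  city: DIFFERENT
  department: same
  salary: same
Differences:
  city: Lima -> Seoul

1 field(s) changed

1 change: city


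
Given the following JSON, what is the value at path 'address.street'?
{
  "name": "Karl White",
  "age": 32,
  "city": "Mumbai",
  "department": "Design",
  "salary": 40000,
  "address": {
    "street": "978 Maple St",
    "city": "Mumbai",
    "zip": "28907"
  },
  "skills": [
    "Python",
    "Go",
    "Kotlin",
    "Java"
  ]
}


Query: address.street
Path: address -> street
Value: 978 Maple St

978 Maple St


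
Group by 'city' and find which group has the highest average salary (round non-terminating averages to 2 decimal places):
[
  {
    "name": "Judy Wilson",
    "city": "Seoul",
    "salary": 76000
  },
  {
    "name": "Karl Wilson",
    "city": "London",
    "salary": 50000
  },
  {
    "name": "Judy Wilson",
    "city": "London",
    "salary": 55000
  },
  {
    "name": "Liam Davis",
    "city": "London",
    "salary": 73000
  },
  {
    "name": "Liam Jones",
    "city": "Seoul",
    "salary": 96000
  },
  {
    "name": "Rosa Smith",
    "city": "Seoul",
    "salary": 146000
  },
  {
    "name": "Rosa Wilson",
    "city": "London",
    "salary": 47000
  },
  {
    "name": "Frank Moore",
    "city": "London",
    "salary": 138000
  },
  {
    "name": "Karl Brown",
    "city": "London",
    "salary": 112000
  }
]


Group by: city

Groups:
  London: 6 people, avg salary = 475000/6 ≈ $79166.67
  Seoul: 3 people, avg salary = 318000/3 = $106000

Highest average salary: Seoul ($106000)

Seoul ($106000)


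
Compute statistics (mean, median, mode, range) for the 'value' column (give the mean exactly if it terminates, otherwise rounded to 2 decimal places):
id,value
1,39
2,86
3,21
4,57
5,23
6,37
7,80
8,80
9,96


Data: [39, 86, 21, 57, 23, 37, 80, 80, 96]
Count: 9
Sum: 519
Mean: 519/9 ≈ 57.67 (rounded to 2 decimal places)
Sorted: [21, 23, 37, 39, 57, 80, 80, 86, 96]
Median: 57.0
Mode: 80 (2 times)
Range: 96 - 21 = 75
Min: 21, Max: 96

mean≈57.67, median=57.0, mode=80, range=75


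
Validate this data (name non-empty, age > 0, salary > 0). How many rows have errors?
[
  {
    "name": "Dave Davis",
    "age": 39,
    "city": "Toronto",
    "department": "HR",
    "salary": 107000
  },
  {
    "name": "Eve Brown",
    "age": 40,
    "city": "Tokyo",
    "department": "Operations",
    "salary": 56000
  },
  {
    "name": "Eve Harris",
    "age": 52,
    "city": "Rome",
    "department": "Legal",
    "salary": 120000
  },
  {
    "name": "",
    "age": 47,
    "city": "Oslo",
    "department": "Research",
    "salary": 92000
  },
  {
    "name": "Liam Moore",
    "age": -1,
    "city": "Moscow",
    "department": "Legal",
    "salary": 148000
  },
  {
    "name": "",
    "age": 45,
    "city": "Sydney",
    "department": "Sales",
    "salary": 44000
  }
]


Validating 6 records:
Rules: name non-empty, age > 0, salary > 0

  Row 1 (Dave Davis): OK
  Row 2 (Eve Brown): OK
  Row 3 (Eve Harris): OK
  Row 4 (???): empty name
  Row 5 (Liam Moore): negative age: -1
  Row 6 (???): empty name

Total errors: 3

3 errors


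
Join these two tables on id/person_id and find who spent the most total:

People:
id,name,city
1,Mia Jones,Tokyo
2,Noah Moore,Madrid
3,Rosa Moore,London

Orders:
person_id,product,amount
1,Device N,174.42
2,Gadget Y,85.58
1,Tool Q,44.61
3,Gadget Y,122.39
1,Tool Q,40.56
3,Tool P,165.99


Join on: people.id = orders.person_id

Joined rows:
  Mia Jones (Tokyo) bought Device N for $174.42
  Noah Moore (Madrid) bought Gadget Y for $85.58
  Mia Jones (Tokyo) bought Tool Q for $44.61
  Rosa Moore (London) bought Gadget Y for $122.39
  Mia Jones (Tokyo) bought Tool Q for $40.56
  Rosa Moore (London) bought Tool P for $165.99

Total per person:
  Rosa Moore: $288.38
  Mia Jones: $259.59
  Noah Moore: $85.58

Top spender: Rosa Moore ($288.38)

Rosa Moore ($288.38)


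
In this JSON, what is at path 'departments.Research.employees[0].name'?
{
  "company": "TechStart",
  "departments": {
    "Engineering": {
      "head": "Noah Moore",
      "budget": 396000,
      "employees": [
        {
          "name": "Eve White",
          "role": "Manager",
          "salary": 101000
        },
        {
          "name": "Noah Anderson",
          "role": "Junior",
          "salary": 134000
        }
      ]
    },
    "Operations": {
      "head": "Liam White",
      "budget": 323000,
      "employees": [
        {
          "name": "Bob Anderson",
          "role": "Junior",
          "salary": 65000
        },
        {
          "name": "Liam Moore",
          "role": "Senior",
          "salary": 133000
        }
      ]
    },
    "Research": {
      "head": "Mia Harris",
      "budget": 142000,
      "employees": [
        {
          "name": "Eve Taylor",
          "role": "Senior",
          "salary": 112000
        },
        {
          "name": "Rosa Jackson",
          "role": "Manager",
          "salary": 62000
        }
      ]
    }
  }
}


Path: departments.Research.employees[0].name

Navigate:
  -> departments
  -> Research
  -> employees[0].name = 'Eve Taylor'

Eve Taylor


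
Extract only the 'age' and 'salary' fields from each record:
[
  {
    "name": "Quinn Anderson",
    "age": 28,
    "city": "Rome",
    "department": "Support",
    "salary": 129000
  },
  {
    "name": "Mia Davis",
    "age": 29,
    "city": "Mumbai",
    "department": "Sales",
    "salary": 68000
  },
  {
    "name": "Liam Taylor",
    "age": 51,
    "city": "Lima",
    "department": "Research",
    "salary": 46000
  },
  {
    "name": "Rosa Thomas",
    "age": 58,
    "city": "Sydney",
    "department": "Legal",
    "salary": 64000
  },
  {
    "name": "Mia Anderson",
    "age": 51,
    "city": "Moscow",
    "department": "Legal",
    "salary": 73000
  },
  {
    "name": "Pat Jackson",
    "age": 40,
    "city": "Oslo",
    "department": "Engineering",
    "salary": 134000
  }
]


Original: 6 records with fields: name, age, city, department, salary
Keep: ['age', 'salary']
Drop: ['name', 'city', 'department']
Result: 6 records, 2 fields each

[
  {
    "age": 28,
    "salary": 129000
  },
  {
    "age": 29,
    "salary": 68000
  },
  {
    "age": 51,
    "salary": 46000
  },
  {
    "age": 58,
    "salary": 64000
  },
  {
    "age": 51,
    "salary": 73000
  },
  {
    "age": 40,
    "salary": 134000
  }
]


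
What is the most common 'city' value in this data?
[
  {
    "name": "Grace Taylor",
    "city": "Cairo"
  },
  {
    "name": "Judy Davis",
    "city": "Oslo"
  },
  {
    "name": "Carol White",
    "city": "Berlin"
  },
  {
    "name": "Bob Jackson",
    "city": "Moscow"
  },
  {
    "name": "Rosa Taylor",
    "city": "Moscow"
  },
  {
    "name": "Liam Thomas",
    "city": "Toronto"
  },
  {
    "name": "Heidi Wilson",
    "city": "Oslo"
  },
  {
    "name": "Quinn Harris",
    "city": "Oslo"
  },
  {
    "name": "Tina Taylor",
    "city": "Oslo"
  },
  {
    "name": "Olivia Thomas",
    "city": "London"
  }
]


Counting 'city' values across 10 records:

  Oslo: 4 ####
  Moscow: 2 ##
  Cairo: 1 #
  Berlin: 1 #
  Toronto: 1 #
  London: 1 #

Most common: Oslo (4 times)

Oslo (4 times)


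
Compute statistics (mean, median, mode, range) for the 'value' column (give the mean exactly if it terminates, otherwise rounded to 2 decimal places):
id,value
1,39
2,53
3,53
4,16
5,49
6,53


Data: [39, 53, 53, 16, 49, 53]
Count: 6
Sum: 263
Mean: 263/6 ≈ 43.83 (rounded to 2 decimal places)
Sorted: [16, 39, 49, 53, 53, 53]
Median: 51.0
Mode: 53 (3 times)
Range: 53 - 16 = 37
Min: 16, Max: 53

mean≈43.83, median=51.0, mode=53, range=37


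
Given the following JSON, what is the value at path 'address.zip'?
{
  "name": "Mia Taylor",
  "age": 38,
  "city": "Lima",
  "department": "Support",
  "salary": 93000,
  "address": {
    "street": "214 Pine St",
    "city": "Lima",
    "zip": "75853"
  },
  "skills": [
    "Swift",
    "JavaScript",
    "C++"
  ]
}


Query: address.zip
Path: address -> zip
Value: 75853

75853


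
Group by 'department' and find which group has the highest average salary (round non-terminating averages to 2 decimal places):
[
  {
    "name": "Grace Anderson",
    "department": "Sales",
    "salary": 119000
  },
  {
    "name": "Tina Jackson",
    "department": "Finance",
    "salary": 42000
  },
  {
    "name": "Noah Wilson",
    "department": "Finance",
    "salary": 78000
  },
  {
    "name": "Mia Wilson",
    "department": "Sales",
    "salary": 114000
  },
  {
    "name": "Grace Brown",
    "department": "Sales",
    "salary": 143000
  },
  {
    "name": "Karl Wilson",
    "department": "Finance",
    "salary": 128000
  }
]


Group by: department

Groups:
  Finance: 3 people, avg salary = 248000/3 ≈ $82666.67
  Sales: 3 people, avg salary = 376000/3 ≈ $125333.33

Highest average salary: Sales (≈$125333.33)

Sales (≈$125333.33)


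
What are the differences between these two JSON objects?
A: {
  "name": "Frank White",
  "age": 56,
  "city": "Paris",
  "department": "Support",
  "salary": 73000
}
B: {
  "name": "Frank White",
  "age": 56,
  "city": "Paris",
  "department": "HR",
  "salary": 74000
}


Comparing each field (in key order):
  name: same
  age: same
  city: same
  department: DIFFERENT
  salary: DIFFERENT
Differences:
  department: Support -> HR
  salary: 73000 -> 74000

2 field(s) changed

2 changes: department, salary


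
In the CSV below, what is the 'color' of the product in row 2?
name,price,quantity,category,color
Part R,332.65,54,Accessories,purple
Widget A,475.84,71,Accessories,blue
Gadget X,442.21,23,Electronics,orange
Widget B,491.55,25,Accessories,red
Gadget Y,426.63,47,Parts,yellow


Query: Row 2 ('Widget A'), column 'color'
Value: blue

blue


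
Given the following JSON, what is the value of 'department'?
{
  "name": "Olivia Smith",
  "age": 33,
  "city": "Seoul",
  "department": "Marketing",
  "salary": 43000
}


Looking up field 'department'
Value: Marketing

Marketing


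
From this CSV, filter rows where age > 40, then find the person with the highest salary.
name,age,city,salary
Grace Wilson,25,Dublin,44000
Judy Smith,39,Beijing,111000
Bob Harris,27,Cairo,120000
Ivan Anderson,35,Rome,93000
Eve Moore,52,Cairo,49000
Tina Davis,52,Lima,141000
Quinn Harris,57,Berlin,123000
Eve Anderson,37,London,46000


Filter: age > 40
Sort by: salary (descending)

Filtered records (3):
  Tina Davis, age 52, salary $141000
  Quinn Harris, age 57, salary $123000
  Eve Moore, age 52, salary $49000

Highest salary: Tina Davis ($141000)

Tina Davis


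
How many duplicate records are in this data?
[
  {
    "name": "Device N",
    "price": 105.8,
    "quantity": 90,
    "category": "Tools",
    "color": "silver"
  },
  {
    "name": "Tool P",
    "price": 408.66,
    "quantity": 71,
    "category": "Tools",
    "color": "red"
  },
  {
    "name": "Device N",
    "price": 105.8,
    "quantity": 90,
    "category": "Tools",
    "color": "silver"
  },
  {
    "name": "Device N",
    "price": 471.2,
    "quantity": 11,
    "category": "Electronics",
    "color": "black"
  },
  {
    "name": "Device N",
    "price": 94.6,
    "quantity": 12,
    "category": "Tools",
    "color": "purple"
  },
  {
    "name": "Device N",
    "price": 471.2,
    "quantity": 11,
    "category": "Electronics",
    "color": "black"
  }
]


Checking 6 records for duplicates:

  Row 1: Device N ($105.8, qty 90)
  Row 2: Tool P ($408.66, qty 71)
  Row 3: Device N ($105.8, qty 90) <-- DUPLICATE
  Row 4: Device N ($471.2, qty 11)
  Row 5: Device N ($94.6, qty 12)
  Row 6: Device N ($471.2, qty 11) <-- DUPLICATE

Duplicates found: 2
Unique records: 4

2 duplicates, 4 unique


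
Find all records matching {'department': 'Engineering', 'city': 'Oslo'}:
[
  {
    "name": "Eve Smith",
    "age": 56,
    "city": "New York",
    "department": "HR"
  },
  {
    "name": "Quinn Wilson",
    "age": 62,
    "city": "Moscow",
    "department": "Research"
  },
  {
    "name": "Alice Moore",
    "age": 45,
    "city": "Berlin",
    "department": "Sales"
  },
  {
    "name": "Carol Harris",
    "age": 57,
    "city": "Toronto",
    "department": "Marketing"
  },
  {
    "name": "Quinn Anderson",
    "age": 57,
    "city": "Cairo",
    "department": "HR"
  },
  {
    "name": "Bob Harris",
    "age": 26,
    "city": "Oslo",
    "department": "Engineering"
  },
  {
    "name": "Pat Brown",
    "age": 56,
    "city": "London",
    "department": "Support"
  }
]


Search criteria: {'department': 'Engineering', 'city': 'Oslo'}

Checking 7 records:
  Eve Smith: {department: HR, city: New York}
  Quinn Wilson: {department: Research, city: Moscow}
  Alice Moore: {department: Sales, city: Berlin}
  Carol Harris: {department: Marketing, city: Toronto}
  Quinn Anderson: {department: HR, city: Cairo}
  Bob Harris: {department: Engineering, city: Oslo} <-- MATCH
  Pat Brown: {department: Support, city: London}

Matches: ["Bob Harris"]

["Bob Harris"]


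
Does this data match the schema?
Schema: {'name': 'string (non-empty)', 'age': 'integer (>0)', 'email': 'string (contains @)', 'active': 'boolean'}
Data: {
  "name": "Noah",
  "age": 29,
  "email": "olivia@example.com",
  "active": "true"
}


Validating each field against schema:
  name: OK (non-empty string)
  age: OK (positive integer)
  email: OK (string with @)
  active: FAIL ("true" is not a boolean)

Result: INVALID (1 error: active)

INVALID (1 error: active)


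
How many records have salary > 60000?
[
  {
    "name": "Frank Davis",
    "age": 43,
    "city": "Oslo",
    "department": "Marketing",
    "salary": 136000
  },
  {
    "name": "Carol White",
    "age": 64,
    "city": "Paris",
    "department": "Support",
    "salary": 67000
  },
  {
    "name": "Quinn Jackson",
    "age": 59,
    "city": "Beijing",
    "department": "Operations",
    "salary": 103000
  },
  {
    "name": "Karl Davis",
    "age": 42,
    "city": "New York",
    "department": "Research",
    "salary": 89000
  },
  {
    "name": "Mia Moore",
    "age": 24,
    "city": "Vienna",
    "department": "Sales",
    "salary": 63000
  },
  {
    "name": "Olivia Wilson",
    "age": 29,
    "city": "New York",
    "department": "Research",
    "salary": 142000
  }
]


Data: 6 records
Condition: salary > 60000

Checking each record:
  Frank Davis: 136000 MATCH
  Carol White: 67000 MATCH
  Quinn Jackson: 103000 MATCH
  Karl Davis: 89000 MATCH
  Mia Moore: 63000 MATCH
  Olivia Wilson: 142000 MATCH

Count: 6

6


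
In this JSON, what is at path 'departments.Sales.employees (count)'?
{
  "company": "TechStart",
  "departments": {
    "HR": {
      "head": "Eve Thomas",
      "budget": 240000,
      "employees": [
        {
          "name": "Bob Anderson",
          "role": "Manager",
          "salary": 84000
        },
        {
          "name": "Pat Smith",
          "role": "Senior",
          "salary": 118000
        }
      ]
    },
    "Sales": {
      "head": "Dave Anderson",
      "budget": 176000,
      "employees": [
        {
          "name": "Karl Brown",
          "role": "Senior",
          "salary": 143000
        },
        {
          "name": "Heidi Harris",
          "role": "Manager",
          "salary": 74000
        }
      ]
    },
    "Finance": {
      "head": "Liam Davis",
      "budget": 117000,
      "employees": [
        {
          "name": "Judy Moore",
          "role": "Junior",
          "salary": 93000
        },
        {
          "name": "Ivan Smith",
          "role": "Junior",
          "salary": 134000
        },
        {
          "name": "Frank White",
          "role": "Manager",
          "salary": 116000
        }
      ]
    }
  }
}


Path: departments.Sales.employees (count)

Navigate:
  -> departments
  -> Sales
  -> employees (array, length 2)

2


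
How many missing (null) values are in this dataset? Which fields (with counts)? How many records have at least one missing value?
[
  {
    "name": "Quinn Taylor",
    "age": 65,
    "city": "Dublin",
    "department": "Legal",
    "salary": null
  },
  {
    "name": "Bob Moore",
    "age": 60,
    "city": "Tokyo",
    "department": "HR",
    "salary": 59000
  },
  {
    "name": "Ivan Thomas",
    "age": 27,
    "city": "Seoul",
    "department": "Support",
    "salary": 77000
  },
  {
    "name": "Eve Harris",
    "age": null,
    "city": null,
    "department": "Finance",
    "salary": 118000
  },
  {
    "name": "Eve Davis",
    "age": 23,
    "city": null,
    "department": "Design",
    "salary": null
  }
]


Checking for missing (null) values in 5 records:

  Quinn Taylor: salary
  Bob Moore: complete
  Ivan Thomas: complete
  Eve Harris: age, city
  Eve Davis: city, salary

Per field:
  name: 0 missing
  age: 1 missing
  city: 2 missing
  department: 0 missing
  salary: 2 missing

Total missing values: 5
Records with any missing: 3

5 missing values (age: 1, city: 2, salary: 2); 3 incomplete records


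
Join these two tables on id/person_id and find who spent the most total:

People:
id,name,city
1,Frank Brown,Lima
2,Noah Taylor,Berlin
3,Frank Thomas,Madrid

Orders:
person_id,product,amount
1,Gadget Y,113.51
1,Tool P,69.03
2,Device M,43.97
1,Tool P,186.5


Join on: people.id = orders.person_id

Joined rows:
  Frank Brown (Lima) bought Gadget Y for $113.51
  Frank Brown (Lima) bought Tool P for $69.03
  Noah Taylor (Berlin) bought Device M for $43.97
  Frank Brown (Lima) bought Tool P for $186.5

Total per person:
  Frank Brown: $369.04
  Noah Taylor: $43.97

Top spender: Frank Brown ($369.04)

Frank Brown ($369.04)


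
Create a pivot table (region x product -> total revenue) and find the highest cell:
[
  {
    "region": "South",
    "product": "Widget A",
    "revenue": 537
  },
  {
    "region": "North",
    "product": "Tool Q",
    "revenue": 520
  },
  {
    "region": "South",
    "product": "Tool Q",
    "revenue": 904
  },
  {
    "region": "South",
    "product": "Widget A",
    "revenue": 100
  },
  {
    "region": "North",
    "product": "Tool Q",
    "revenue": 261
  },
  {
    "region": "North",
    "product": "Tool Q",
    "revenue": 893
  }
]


Pivot: region (rows) x product (columns) -> total revenue

     Tool Q        Widget A    
North         1674             0  
South          904           637  

Highest: North / Tool Q = $1674

North / Tool Q = $1674


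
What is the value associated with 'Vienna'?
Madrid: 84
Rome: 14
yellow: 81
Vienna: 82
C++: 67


Looking up key 'Vienna'
Value: 82

82


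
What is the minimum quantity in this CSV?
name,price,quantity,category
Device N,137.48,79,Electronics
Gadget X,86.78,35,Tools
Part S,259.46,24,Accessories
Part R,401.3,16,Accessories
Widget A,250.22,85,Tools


Computing minimum quantity:
Values: [79, 35, 24, 16, 85]
Min = 16

16


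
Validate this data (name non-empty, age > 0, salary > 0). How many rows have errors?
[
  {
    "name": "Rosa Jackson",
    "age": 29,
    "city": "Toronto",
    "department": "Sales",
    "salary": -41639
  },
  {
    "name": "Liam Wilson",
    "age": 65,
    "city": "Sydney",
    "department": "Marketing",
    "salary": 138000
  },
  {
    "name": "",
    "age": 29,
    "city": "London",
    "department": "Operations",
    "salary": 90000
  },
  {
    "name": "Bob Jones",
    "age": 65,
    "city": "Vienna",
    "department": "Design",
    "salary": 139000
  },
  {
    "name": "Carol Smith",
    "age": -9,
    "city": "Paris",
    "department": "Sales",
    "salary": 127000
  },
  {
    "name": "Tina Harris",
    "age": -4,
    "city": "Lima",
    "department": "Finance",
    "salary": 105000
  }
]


Validating 6 records:
Rules: name non-empty, age > 0, salary > 0

  Row 1 (Rosa Jackson): negative salary: -41639
  Row 2 (Liam Wilson): OK
  Row 3 (???): empty name
  Row 4 (Bob Jones): OK
  Row 5 (Carol Smith): negative age: -9
  Row 6 (Tina Harris): negative age: -4

Total errors: 4

4 errors


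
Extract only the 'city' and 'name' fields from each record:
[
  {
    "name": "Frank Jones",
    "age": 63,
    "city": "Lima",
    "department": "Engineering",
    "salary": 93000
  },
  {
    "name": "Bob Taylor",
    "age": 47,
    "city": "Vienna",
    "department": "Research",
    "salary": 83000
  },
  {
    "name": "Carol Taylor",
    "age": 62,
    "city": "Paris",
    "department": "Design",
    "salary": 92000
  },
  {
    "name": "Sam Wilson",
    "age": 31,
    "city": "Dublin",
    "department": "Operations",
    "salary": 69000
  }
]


Original: 4 records with fields: name, age, city, department, salary
Keep: ['city', 'name']
Drop: ['age', 'department', 'salary']
Result: 4 records, 2 fields each

[
  {
    "city": "Lima",
    "name": "Frank Jones"
  },
  {
    "city": "Vienna",
    "name": "Bob Taylor"
  },
  {
    "city": "Paris",
    "name": "Carol Taylor"
  },
  {
    "city": "Dublin",
    "name": "Sam Wilson"
  }
]


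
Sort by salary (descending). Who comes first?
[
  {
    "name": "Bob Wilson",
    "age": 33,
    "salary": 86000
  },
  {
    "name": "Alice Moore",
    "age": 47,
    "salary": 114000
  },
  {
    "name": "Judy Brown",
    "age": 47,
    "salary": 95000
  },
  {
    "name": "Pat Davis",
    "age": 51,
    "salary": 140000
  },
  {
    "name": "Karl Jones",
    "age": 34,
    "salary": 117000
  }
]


Sort by: salary (descending)

Sorted order:
  1. Pat Davis (salary = 140000)
  2. Karl Jones (salary = 117000)
  3. Alice Moore (salary = 114000)
  4. Judy Brown (salary = 95000)
  5. Bob Wilson (salary = 86000)

First: Pat Davis

Pat Davis


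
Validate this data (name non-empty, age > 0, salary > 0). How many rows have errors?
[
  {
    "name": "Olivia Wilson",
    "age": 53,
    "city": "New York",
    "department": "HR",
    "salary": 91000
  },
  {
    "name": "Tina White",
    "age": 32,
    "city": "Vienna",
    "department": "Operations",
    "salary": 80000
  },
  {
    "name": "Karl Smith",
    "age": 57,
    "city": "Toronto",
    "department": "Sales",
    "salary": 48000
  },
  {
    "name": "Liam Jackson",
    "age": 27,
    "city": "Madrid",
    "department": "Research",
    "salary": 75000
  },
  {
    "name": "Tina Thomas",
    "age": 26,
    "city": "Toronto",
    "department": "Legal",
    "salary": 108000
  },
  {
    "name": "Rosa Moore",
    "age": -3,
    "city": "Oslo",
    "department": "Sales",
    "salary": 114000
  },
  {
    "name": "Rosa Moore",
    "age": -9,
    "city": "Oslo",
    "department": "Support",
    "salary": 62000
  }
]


Validating 7 records:
Rules: name non-empty, age > 0, salary > 0

  Row 1 (Olivia Wilson): OK
  Row 2 (Tina White): OK
  Row 3 (Karl Smith): OK
  Row 4 (Liam Jackson): OK
  Row 5 (Tina Thomas): OK
  Row 6 (Rosa Moore): negative age: -3
  Row 7 (Rosa Moore): negative age: -9

Total errors: 2

2 errors


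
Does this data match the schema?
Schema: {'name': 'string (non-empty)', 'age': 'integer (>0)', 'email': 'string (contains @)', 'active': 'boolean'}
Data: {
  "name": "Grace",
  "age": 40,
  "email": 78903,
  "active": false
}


Validating each field against schema:
  name: OK (non-empty string)
  age: OK (positive integer)
  email: FAIL (78903 is not a string)
  active: OK (boolean)

Result: INVALID (1 error: email)

INVALID (1 error: email)


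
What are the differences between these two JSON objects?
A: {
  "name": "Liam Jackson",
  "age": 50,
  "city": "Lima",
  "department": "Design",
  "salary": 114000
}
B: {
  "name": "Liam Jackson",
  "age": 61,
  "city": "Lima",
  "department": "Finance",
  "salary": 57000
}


Comparing each field (in key order):
  name: same
  age: DIFFERENT
  city: same
  department: DIFFERENT
  salary: DIFFERENT
Differences:
  age: 50 -> 61
  department: Design -> Finance
  salary: 114000 -> 57000

3 field(s) changed

3 changes: age, department, salary


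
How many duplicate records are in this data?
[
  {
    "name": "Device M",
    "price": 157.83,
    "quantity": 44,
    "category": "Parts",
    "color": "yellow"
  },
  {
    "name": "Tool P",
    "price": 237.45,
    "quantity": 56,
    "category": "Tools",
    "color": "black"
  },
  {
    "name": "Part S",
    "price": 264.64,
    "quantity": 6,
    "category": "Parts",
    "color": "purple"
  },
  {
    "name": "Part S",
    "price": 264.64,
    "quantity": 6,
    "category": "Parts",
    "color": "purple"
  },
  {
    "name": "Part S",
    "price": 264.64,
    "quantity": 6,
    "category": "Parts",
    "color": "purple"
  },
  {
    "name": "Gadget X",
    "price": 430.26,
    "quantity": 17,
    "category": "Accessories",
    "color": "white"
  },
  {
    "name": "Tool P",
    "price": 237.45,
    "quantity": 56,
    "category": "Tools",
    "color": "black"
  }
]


Checking 7 records for duplicates:

  Row 1: Device M ($157.83, qty 44)
  Row 2: Tool P ($237.45, qty 56)
  Row 3: Part S ($264.64, qty 6)
  Row 4: Part S ($264.64, qty 6) <-- DUPLICATE
  Row 5: Part S ($264.64, qty 6) <-- DUPLICATE
  Row 6: Gadget X ($430.26, qty 17)
  Row 7: Tool P ($237.45, qty 56) <-- DUPLICATE

Duplicates found: 3
Unique records: 4

3 duplicates, 4 unique


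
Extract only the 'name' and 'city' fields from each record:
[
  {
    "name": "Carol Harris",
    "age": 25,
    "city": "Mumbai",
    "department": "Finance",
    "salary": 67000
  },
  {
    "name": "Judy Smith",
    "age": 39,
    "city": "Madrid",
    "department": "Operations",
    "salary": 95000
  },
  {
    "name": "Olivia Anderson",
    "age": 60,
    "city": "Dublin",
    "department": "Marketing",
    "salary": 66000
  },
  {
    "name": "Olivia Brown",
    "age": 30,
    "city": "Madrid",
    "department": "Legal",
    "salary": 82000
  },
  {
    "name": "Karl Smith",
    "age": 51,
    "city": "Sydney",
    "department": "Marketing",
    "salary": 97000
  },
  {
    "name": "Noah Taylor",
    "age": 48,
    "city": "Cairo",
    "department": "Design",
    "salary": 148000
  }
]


Original: 6 records with fields: name, age, city, department, salary
Keep: ['name', 'city']
Drop: ['age', 'department', 'salary']
Result: 6 records, 2 fields each

[
  {
    "name": "Carol Harris",
    "city": "Mumbai"
  },
  {
    "name": "Judy Smith",
    "city": "Madrid"
  },
  {
    "name": "Olivia Anderson",
    "city": "Dublin"
  },
  {
    "name": "Olivia Brown",
    "city": "Madrid"
  },
  {
    "name": "Karl Smith",
    "city": "Sydney"
  },
  {
    "name": "Noah Taylor",
    "city": "Cairo"
  }
]


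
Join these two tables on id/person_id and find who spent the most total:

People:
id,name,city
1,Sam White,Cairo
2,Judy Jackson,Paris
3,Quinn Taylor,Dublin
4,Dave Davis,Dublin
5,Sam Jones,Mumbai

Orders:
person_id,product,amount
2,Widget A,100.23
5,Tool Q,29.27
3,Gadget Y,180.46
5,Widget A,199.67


Join on: people.id = orders.person_id

Joined rows:
  Judy Jackson (Paris) bought Widget A for $100.23
  Sam Jones (Mumbai) bought Tool Q for $29.27
  Quinn Taylor (Dublin) bought Gadget Y for $180.46
  Sam Jones (Mumbai) bought Widget A for $199.67

Total per person:
  Sam Jones: $228.94
  Quinn Taylor: $180.46
  Judy Jackson: $100.23

Top spender: Sam Jones ($228.94)

Sam Jones ($228.94)


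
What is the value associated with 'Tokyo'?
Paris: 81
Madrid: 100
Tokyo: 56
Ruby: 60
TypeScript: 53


Looking up key 'Tokyo'
Value: 56

56


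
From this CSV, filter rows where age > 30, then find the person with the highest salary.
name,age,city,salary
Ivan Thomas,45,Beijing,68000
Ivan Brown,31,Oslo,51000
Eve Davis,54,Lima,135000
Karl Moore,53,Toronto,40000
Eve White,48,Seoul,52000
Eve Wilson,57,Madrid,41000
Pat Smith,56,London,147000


Filter: age > 30
Sort by: salary (descending)

Filtered records (7):
  Pat Smith, age 56, salary $147000
  Eve Davis, age 54, salary $135000
  Ivan Thomas, age 45, salary $68000
  Eve White, age 48, salary $52000
  Ivan Brown, age 31, salary $51000
  Eve Wilson, age 57, salary $41000
  Karl Moore, age 53, salary $40000

Highest salary: Pat Smith ($147000)

Pat Smith


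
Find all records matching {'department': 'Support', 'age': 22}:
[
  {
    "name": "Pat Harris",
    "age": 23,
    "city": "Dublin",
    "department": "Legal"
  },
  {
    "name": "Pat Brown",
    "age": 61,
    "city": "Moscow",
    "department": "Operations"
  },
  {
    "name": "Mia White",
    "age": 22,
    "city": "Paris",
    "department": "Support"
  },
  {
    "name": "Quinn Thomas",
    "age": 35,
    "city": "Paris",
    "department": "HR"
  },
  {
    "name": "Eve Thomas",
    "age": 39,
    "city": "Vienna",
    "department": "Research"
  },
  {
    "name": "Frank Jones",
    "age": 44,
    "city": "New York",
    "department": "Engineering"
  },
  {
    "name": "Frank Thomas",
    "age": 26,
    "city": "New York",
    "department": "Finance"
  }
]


Search criteria: {'department': 'Support', 'age': 22}

Checking 7 records:
  Pat Harris: {department: Legal, age: 23}
  Pat Brown: {department: Operations, age: 61}
  Mia White: {department: Support, age: 22} <-- MATCH
  Quinn Thomas: {department: HR, age: 35}
  Eve Thomas: {department: Research, age: 39}
  Frank Jones: {department: Engineering, age: 44}
  Frank Thomas: {department: Finance, age: 26}

Matches: ["Mia White"]

["Mia White"]


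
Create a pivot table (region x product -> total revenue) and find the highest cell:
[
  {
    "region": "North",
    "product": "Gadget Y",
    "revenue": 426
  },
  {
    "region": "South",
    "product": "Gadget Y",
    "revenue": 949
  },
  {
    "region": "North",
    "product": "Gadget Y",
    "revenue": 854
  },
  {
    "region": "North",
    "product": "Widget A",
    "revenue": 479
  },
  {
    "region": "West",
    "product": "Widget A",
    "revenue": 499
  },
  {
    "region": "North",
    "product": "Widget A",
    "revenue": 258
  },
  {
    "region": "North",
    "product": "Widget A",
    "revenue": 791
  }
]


Pivot: region (rows) x product (columns) -> total revenue

     Gadget Y      Widget A    
North         1280          1528  
South          949             0  
West             0           499  

Highest: North / Widget A = $1528

North / Widget A = $1528


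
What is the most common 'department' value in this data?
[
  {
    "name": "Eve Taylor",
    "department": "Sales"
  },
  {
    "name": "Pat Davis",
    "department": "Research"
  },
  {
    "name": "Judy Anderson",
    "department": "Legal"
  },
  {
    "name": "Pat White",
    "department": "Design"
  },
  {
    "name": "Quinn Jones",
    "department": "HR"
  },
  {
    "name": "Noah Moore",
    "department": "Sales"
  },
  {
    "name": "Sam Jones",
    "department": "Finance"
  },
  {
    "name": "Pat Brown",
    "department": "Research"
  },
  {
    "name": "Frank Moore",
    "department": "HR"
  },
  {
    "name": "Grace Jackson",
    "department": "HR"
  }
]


Counting 'department' values across 10 records:

  HR: 3 ###
  Sales: 2 ##
  Research: 2 ##
  Legal: 1 #
  Design: 1 #
  Finance: 1 #

Most common: HR (3 times)

HR (3 times)


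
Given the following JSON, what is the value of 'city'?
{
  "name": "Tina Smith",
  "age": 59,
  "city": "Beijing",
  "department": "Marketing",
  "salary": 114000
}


Looking up field 'city'
Value: Beijing

Beijing


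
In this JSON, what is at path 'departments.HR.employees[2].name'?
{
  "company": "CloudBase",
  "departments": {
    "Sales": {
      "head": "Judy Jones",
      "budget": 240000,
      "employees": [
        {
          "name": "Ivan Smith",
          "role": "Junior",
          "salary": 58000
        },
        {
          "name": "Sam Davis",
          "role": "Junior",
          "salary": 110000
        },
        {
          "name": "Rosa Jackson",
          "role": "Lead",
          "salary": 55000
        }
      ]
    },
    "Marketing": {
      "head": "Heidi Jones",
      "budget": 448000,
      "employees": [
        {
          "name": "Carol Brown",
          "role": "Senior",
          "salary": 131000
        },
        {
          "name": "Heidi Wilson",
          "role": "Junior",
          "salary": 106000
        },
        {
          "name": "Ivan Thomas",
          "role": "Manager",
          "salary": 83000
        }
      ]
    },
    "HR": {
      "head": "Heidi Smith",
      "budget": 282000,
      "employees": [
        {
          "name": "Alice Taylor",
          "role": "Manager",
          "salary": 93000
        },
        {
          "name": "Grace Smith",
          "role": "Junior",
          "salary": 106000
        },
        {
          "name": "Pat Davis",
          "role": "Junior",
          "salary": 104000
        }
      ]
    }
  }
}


Path: departments.HR.employees[2].name

Navigate:
  -> departments
  -> HR
  -> employees[2].name = 'Pat Davis'

Pat Davis


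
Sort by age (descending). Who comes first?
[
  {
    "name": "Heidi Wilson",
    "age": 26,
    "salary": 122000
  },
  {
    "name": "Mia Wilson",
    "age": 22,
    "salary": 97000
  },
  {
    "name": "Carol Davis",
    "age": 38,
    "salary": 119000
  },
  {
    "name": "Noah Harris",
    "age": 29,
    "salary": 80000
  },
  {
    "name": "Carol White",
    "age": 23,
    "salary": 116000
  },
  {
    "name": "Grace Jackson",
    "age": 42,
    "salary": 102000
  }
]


Sort by: age (descending)

Sorted order:
  1. Grace Jackson (age = 42)
  2. Carol Davis (age = 38)
  3. Noah Harris (age = 29)
  4. Heidi Wilson (age = 26)
  5. Carol White (age = 23)
  6. Mia Wilson (age = 22)

First: Grace Jackson

Grace Jackson


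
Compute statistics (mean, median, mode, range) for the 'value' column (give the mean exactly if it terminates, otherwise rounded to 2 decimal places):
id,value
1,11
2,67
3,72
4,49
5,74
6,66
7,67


Data: [11, 67, 72, 49, 74, 66, 67]
Count: 7
Sum: 406
Mean: 406/7 = 58
Sorted: [11, 49, 66, 67, 67, 72, 74]
Median: 67.0
Mode: 67 (2 times)
Range: 74 - 11 = 63
Min: 11, Max: 74

mean=58, median=67.0, mode=67, range=63


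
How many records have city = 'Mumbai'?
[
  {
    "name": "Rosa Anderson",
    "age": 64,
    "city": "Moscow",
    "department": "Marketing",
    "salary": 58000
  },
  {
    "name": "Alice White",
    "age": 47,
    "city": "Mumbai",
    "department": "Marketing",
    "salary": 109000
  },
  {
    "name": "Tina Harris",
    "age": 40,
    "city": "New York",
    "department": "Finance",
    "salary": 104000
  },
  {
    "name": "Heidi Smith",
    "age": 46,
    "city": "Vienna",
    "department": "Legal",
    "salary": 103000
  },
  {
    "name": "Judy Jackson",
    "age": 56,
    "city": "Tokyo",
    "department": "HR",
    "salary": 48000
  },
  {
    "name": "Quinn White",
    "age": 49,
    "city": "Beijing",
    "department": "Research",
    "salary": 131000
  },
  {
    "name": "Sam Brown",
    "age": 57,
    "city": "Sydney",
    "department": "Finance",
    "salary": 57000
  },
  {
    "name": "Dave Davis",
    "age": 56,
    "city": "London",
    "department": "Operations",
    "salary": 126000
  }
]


Data: 8 records
Condition: city = 'Mumbai'

Checking each record:
  Rosa Anderson: Moscow
  Alice White: Mumbai MATCH
  Tina Harris: New York
  Heidi Smith: Vienna
  Judy Jackson: Tokyo
  Quinn White: Beijing
  Sam Brown: Sydney
  Dave Davis: London

Count: 1

1


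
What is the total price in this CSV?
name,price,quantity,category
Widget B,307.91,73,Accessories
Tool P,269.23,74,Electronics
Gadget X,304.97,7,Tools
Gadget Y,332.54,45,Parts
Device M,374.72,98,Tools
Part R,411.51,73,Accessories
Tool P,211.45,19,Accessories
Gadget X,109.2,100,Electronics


Computing total price:
Values: [307.91, 269.23, 304.97, 332.54, 374.72, 411.51, 211.45, 109.2]
Sum = 2321.53

2321.53


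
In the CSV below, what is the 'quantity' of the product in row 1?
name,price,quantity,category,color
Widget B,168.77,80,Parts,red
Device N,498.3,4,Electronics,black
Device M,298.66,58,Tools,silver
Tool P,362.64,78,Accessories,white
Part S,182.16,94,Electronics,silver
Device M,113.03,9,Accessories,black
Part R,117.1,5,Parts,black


Query: Row 1 ('Widget B'), column 'quantity'
Value: 80

80


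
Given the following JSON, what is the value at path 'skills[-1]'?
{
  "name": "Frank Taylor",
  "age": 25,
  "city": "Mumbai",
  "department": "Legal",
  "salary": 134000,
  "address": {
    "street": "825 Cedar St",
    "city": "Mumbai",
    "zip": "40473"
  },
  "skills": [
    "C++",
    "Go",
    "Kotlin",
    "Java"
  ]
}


Query: skills[-1]
Path: skills -> last element
Value: Java

Java


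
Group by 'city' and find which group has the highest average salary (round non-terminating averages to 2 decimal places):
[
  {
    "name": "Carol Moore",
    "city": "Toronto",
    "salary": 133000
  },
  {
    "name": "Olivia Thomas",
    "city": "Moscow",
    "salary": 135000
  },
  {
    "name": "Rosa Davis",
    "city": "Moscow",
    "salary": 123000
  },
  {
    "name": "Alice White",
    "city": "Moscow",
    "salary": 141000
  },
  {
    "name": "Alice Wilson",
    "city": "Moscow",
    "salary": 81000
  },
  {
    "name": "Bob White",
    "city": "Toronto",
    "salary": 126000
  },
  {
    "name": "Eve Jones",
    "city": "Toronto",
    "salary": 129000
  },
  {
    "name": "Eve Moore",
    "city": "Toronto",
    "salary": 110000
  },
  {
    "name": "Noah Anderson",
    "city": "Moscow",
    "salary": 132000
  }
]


Group by: city

Groups:
  Moscow: 5 people, avg salary = 612000/5 = $122400
  Toronto: 4 people, avg salary = 498000/4 = $124500

Highest average salary: Toronto ($124500)

Toronto ($124500)


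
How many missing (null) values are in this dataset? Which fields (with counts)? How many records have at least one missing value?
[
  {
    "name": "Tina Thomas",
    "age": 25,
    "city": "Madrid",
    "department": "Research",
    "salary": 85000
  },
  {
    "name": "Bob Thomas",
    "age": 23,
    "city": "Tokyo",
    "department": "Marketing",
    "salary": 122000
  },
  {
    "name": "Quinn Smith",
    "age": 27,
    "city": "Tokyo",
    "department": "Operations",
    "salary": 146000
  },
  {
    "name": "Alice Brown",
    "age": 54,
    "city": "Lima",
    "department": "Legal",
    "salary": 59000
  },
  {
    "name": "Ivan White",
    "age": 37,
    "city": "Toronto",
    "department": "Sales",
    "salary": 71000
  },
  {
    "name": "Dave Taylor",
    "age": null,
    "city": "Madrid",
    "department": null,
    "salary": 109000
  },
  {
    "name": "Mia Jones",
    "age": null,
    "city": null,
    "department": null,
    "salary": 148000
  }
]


Checking for missing (null) values in 7 records:

  Tina Thomas: complete
  Bob Thomas: complete
  Quinn Smith: complete
  Alice Brown: complete
  Ivan White: complete
  Dave Taylor: age, department
  Mia Jones: age, city, department

Per field:
  name: 0 missing
  age: 2 missing
  city: 1 missing
  department: 2 missing
  salary: 0 missing

Total missing values: 5
Records with any missing: 2

5 missing values (age: 2, city: 1, department: 2); 2 incomplete records


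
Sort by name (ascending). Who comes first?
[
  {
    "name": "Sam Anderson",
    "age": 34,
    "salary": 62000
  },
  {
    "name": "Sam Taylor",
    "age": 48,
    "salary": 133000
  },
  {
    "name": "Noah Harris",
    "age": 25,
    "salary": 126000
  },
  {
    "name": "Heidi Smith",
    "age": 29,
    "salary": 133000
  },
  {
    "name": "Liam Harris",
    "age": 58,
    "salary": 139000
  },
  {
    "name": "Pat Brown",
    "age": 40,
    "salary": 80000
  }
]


Sort by: name (ascending)

Sorted order:
  1. Heidi Smith (name = Heidi Smith)
  2. Liam Harris (name = Liam Harris)
  3. Noah Harris (name = Noah Harris)
  4. Pat Brown (name = Pat Brown)
  5. Sam Anderson (name = Sam Anderson)
  6. Sam Taylor (name = Sam Taylor)

First: Heidi Smith

Heidi Smith


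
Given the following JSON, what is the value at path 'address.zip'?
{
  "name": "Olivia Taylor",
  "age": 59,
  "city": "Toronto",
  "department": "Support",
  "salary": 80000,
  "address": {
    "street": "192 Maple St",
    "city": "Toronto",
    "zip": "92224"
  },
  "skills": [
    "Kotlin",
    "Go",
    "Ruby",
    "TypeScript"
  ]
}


Query: address.zip
Path: address -> zip
Value: 92224

92224
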